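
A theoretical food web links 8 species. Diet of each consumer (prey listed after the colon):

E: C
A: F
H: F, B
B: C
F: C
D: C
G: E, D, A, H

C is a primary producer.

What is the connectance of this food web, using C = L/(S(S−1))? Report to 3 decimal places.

The web has S = 8 species and L = 11 feeding links.
C = L / (S(S−1)) = 11 / 56 = 0.1964 ≈ 0.196.

C = 0.196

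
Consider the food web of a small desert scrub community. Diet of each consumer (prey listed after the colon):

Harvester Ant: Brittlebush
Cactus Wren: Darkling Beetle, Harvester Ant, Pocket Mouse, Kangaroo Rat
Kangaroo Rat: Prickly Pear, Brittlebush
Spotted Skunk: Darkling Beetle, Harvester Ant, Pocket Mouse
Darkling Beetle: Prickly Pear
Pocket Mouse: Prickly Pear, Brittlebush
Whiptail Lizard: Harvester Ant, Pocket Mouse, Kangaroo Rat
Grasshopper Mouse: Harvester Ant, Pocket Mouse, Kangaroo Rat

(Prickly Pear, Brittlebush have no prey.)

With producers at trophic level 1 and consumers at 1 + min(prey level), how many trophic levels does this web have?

Producers (level 1): Prickly Pear, Brittlebush.
Following each consumer down to its lowest-level prey: Brittlebush → Harvester Ant → Whiptail Lizard (levels 1 through 3).
All prey of Whiptail Lizard (Harvester Ant 2, Pocket Mouse 2, Kangaroo Rat 2) are at level 2 or above, so Whiptail Lizard is at level 1 + 2 = 3.
Every consumer has at least one prey at level 2 or below, so none exceeds level 3.

3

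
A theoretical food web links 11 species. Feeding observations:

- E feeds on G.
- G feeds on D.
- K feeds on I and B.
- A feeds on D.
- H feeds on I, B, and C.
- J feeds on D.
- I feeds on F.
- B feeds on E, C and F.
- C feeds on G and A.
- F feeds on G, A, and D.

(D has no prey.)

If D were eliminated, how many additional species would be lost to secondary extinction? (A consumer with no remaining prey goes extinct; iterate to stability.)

10

Remove D.
Round 1: A (all prey gone), G (all prey gone), J (all prey gone) → extinct.
Round 2: F (all prey gone), E (all prey gone), C (all prey gone) → extinct.
Round 3: B (all prey gone), I (all prey gone) → extinct.
Round 4: H (all prey gone), K (all prey gone) → extinct.
No further losses. Total secondary extinctions: 10.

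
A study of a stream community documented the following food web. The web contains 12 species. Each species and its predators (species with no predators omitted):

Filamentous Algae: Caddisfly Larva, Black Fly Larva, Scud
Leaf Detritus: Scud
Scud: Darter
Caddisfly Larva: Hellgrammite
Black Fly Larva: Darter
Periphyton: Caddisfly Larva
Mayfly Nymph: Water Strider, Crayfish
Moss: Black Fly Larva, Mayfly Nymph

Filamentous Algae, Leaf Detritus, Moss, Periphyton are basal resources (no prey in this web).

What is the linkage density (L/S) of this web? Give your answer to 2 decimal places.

There are L = 12 links among S = 12 species.
L/S = 12/12 = 1.0000 ≈ 1.00.

L/S = 1.00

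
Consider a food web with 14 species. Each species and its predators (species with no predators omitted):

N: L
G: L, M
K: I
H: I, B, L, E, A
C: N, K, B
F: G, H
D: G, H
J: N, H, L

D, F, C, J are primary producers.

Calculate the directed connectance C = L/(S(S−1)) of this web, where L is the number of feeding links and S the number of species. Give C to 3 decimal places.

The web has S = 14 species and L = 19 feeding links.
C = L / (S(S−1)) = 19 / 182 = 0.1044 ≈ 0.104.

C = 0.104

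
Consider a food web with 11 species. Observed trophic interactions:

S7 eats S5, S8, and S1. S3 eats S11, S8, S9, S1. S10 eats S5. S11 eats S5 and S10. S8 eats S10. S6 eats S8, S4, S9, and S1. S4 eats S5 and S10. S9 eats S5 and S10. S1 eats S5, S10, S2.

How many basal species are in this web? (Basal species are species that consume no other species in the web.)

2

Basal species (no prey listed): S2, S5.
Count: 2.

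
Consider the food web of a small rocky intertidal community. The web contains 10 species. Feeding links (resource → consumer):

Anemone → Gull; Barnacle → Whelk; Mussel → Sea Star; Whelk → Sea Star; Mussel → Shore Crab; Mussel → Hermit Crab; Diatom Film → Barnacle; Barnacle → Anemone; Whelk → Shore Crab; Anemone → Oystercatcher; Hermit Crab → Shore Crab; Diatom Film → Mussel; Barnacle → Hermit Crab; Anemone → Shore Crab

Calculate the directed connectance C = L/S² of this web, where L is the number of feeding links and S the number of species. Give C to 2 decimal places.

C = 0.14

The web has S = 10 species and L = 14 feeding links.
C = L / S² = 14 / 100 = 0.1400 ≈ 0.14.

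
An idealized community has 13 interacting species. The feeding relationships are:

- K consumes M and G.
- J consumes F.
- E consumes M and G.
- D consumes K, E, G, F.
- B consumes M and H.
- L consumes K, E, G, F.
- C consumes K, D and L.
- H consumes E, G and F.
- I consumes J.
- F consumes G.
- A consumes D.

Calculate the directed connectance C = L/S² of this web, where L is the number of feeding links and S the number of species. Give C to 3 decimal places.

C = 0.142

The web has S = 13 species and L = 24 feeding links.
C = L / S² = 24 / 169 = 0.1420 ≈ 0.142.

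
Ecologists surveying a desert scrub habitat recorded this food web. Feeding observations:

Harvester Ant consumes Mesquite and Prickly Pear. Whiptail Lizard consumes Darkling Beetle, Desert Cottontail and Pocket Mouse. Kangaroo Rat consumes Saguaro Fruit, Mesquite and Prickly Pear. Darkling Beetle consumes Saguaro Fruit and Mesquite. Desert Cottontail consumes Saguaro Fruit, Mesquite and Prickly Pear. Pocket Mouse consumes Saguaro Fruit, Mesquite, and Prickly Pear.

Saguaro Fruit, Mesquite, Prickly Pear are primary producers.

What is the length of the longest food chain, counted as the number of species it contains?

3 species

One longest chain: Saguaro Fruit → Desert Cottontail → Whiptail Lizard.
It has 3 species and 2 links.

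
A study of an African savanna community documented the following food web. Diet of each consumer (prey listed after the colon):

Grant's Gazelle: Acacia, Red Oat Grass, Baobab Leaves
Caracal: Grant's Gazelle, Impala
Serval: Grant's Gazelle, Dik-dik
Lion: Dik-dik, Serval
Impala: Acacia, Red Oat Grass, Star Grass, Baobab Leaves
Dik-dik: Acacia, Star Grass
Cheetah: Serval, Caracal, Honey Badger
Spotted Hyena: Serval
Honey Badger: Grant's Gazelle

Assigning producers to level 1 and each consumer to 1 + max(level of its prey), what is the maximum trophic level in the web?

Producers (level 1): Acacia, Red Oat Grass, Star Grass, Baobab Leaves.
Acacia → Grant's Gazelle → Caracal → Cheetah gives Cheetah level 4.
No species has a prey at level 4, so no species reaches level 5.

4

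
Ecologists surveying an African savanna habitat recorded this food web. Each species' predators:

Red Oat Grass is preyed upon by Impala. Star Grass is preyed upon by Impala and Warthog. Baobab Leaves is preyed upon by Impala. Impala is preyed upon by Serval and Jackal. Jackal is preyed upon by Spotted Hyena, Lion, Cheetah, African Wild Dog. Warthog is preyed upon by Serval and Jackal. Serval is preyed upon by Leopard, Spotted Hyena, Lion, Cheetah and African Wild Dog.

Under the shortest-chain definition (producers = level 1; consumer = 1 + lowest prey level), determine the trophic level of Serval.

Trophic level 3

Red Oat Grass is a producer → level 1.
Impala eats Red Oat Grass → level 2.
Serval eats Impala → level 3.
No prey of Serval is below level 2, so 3 is the minimum.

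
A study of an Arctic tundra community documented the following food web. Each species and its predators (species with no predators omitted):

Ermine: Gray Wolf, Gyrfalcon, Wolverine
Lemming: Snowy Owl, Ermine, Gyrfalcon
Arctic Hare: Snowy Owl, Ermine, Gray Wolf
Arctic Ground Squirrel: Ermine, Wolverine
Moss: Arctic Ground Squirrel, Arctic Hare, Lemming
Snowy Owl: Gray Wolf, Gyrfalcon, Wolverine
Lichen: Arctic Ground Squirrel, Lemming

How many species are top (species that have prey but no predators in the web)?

Top species (has prey, but nothing eats it): Gray Wolf, Gyrfalcon, Wolverine.
Count: 3.

3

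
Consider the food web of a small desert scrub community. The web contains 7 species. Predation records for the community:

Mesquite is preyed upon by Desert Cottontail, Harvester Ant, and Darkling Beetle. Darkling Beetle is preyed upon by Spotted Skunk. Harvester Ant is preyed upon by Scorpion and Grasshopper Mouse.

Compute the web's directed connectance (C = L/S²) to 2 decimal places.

C = 0.12

The web has S = 7 species and L = 6 feeding links.
C = L / S² = 6 / 49 = 0.1224 ≈ 0.12.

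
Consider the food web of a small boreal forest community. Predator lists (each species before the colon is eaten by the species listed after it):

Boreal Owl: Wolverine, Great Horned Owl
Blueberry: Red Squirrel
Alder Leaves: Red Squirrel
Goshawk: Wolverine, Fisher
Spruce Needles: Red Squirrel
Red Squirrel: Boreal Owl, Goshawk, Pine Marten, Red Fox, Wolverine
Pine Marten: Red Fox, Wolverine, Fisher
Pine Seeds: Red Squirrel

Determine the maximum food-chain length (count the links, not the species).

One longest chain: Alder Leaves → Red Squirrel → Pine Marten → Red Fox.
It has 4 species and 3 links.

3 links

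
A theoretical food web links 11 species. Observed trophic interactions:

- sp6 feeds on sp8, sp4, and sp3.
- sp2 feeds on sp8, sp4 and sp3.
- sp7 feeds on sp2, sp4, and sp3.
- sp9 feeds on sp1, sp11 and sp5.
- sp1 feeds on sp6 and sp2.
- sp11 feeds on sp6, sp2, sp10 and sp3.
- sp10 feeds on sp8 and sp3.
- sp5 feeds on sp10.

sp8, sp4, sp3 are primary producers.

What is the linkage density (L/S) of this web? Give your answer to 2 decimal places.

There are L = 21 links among S = 11 species.
L/S = 21/11 = 1.9091 ≈ 1.91.

L/S = 1.91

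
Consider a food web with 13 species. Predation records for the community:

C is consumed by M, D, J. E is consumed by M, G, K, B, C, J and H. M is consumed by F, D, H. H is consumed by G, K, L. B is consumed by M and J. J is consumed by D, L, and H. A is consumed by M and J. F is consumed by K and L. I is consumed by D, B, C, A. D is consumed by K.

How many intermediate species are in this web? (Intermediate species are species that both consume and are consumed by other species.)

8

Intermediate species (has both prey and predators): C, B, A, M, J, H, F, D.
Count: 8.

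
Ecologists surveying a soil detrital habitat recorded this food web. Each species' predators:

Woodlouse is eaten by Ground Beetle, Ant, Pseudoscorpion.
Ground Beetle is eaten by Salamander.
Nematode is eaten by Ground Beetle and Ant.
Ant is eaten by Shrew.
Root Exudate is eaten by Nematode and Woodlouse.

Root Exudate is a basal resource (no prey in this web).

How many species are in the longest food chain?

4 species

One longest chain: Root Exudate → Woodlouse → Ant → Shrew.
It has 4 species and 3 links.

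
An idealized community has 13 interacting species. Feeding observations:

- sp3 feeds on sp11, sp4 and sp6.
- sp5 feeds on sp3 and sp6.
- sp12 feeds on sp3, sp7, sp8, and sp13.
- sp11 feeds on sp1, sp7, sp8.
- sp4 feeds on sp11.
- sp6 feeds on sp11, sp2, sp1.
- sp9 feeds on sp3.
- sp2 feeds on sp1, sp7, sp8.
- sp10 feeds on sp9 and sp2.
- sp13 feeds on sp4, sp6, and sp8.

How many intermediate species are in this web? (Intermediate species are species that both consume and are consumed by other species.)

7

Intermediate species (has both prey and predators): sp11, sp2, sp6, sp4, sp3, sp13, sp9.
Count: 7.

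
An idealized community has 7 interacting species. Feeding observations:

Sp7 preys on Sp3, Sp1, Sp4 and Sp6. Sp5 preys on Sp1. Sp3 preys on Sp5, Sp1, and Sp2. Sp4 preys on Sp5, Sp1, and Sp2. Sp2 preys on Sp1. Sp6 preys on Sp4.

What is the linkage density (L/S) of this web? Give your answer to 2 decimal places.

L/S = 1.86

There are L = 13 links among S = 7 species.
L/S = 13/7 = 1.8571 ≈ 1.86.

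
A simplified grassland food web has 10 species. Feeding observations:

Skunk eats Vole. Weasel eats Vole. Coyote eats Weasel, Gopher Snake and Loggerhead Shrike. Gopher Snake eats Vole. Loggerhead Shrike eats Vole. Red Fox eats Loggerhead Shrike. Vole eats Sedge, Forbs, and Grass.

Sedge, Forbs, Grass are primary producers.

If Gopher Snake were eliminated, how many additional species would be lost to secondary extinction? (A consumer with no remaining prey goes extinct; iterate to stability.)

Remove Gopher Snake.
Every predator of it retains at least one other prey: Coyote still has Weasel, Loggerhead Shrike.
No consumer loses all prey, so no secondary extinctions occur.

0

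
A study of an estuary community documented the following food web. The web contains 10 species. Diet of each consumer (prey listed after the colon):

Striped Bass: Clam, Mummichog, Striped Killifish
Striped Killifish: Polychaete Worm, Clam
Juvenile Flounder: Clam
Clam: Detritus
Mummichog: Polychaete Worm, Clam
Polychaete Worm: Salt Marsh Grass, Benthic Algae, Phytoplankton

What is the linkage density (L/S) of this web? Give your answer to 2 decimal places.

There are L = 12 links among S = 10 species.
L/S = 12/10 = 1.2000 ≈ 1.20.

L/S = 1.20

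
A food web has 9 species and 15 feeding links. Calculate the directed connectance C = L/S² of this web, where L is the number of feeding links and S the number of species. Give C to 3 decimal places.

The web has S = 9 species and L = 15 feeding links.
C = L / S² = 15 / 81 = 0.1852 ≈ 0.185.

C = 0.185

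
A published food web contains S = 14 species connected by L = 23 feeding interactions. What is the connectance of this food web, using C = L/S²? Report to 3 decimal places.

The web has S = 14 species and L = 23 feeding links.
C = L / S² = 23 / 196 = 0.1173 ≈ 0.117.

C = 0.117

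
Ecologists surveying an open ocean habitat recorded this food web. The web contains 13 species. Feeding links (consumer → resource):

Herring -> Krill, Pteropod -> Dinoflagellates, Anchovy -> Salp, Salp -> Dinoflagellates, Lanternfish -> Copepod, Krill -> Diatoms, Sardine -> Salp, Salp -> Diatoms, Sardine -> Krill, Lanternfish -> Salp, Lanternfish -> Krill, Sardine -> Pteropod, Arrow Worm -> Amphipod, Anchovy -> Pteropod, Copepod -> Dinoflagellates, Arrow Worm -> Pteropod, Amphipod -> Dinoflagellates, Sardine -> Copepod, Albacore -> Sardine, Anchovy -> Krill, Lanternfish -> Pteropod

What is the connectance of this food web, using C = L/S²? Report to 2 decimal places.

The web has S = 13 species and L = 21 feeding links.
C = L / S² = 21 / 169 = 0.1243 ≈ 0.12.

C = 0.12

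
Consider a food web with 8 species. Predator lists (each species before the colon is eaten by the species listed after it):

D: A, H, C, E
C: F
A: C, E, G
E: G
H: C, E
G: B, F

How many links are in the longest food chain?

One longest chain: D → A → E → G → B.
It has 5 species and 4 links.

4 links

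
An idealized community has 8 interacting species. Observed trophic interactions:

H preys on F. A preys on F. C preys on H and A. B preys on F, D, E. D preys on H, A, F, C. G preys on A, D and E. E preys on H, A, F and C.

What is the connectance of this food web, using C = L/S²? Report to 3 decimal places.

The web has S = 8 species and L = 18 feeding links.
C = L / S² = 18 / 64 = 0.2812 ≈ 0.281.

C = 0.281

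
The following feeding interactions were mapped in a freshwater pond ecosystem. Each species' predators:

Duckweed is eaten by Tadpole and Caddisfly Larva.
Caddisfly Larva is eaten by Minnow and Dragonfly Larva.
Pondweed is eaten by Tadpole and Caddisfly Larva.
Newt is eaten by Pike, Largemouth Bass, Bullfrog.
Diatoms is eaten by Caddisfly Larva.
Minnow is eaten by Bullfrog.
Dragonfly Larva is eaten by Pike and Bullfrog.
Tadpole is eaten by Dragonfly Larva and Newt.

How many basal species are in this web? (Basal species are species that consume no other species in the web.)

Basal species (no prey listed): Duckweed, Diatoms, Pondweed.
Count: 3.

3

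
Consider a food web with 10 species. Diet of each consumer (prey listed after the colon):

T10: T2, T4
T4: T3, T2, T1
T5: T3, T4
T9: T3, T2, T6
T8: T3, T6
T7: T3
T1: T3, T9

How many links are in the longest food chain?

4 links

One longest chain: T3 → T9 → T1 → T4 → T5.
It has 5 species and 4 links.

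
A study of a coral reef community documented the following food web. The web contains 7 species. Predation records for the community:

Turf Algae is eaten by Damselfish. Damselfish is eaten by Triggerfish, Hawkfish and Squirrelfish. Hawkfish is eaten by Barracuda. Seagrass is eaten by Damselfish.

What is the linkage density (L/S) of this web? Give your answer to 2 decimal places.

L/S = 0.86

There are L = 6 links among S = 7 species.
L/S = 6/7 = 0.8571 ≈ 0.86.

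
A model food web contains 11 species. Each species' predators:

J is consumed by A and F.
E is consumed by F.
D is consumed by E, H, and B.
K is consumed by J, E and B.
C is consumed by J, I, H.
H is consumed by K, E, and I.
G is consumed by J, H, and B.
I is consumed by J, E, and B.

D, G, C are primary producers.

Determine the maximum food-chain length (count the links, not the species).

4 links

One longest chain: D → H → I → E → F.
It has 5 species and 4 links.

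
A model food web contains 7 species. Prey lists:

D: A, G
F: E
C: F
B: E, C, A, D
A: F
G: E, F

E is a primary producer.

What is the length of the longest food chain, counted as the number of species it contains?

One longest chain: E → F → A → D → B.
It has 5 species and 4 links.

5 species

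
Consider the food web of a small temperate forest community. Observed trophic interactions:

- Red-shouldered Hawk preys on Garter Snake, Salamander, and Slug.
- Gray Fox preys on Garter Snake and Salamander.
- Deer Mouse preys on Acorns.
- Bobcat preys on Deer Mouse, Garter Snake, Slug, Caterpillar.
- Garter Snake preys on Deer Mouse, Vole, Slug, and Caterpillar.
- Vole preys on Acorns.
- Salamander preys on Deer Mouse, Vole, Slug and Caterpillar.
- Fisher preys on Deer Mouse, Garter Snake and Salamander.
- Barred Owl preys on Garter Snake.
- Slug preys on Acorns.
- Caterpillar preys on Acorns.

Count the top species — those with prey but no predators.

Top species (has prey, but nothing eats it): Red-shouldered Hawk, Gray Fox, Fisher, Barred Owl, Bobcat.
Count: 5.

5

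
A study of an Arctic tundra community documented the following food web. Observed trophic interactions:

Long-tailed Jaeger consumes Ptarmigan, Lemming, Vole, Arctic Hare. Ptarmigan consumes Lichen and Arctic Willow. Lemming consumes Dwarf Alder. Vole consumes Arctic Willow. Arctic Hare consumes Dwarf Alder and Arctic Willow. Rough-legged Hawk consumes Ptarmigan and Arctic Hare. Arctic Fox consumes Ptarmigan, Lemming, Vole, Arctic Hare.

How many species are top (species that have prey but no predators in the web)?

Top species (has prey, but nothing eats it): Arctic Fox, Rough-legged Hawk, Long-tailed Jaeger.
Count: 3.

3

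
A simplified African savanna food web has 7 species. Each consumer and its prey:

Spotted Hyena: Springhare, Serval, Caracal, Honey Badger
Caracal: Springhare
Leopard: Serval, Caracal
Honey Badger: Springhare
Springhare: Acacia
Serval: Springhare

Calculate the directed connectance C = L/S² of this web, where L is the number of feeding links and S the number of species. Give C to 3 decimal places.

C = 0.204

The web has S = 7 species and L = 10 feeding links.
C = L / S² = 10 / 49 = 0.2041 ≈ 0.204.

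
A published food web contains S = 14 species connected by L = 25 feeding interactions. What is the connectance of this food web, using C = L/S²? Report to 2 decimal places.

The web has S = 14 species and L = 25 feeding links.
C = L / S² = 25 / 196 = 0.1276 ≈ 0.13.

C = 0.13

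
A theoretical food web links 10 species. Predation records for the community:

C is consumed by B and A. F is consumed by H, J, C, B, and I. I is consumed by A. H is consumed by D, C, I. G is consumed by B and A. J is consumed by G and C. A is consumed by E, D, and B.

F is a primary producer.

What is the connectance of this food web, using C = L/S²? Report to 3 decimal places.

The web has S = 10 species and L = 18 feeding links.
C = L / S² = 18 / 100 = 0.1800 ≈ 0.180.

C = 0.180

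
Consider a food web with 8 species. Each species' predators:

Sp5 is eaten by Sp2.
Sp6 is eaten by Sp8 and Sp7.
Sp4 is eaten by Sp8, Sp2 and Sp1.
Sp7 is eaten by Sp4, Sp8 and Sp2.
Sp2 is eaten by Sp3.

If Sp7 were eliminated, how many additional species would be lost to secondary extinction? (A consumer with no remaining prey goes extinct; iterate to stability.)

2

Remove Sp7.
Round 1: Sp4 (all prey gone) → extinct.
Round 2: Sp1 (all prey gone) → extinct.
No further losses. Total secondary extinctions: 2.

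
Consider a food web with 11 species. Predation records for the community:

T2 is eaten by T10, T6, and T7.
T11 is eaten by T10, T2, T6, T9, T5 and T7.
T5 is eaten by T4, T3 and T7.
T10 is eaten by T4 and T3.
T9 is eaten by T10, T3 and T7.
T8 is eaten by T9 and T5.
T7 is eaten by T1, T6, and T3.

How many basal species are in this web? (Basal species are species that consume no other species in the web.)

Basal species (no prey listed): T11, T8.
Count: 2.

2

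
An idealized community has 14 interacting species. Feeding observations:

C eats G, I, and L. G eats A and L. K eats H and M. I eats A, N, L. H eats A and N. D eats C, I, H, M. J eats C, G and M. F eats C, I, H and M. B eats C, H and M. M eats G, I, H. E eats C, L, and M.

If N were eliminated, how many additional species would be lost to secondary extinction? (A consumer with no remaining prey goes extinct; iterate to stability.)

Remove N.
Every predator of it retains at least one other prey: I still has L, A; H still has A.
No consumer loses all prey, so no secondary extinctions occur.

0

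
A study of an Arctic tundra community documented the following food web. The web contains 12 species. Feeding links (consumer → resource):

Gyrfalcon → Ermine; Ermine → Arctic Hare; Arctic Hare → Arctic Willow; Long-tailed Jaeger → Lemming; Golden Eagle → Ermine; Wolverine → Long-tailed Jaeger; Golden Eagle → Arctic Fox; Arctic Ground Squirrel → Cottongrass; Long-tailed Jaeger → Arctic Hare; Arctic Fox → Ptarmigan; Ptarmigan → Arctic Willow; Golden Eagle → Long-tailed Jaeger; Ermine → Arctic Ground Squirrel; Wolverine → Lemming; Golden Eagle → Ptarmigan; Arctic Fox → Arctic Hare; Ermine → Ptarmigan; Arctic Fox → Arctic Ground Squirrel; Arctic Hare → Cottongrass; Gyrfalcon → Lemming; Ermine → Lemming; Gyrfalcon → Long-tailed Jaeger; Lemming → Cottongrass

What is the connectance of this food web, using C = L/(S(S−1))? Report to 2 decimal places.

The web has S = 12 species and L = 23 feeding links.
C = L / (S(S−1)) = 23 / 132 = 0.1742 ≈ 0.17.

C = 0.17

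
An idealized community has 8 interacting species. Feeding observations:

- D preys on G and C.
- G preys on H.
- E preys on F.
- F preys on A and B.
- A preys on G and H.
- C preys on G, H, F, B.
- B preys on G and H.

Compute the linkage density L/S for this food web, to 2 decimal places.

There are L = 14 links among S = 8 species.
L/S = 14/8 = 1.7500 ≈ 1.75.

L/S = 1.75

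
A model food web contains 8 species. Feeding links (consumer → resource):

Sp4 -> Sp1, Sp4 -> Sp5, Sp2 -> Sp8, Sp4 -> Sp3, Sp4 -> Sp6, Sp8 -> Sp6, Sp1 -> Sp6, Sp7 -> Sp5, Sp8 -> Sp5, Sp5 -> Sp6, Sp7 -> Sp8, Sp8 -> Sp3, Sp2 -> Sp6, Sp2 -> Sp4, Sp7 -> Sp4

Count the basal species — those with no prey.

2

Basal species (no prey listed): Sp6, Sp3.
Count: 2.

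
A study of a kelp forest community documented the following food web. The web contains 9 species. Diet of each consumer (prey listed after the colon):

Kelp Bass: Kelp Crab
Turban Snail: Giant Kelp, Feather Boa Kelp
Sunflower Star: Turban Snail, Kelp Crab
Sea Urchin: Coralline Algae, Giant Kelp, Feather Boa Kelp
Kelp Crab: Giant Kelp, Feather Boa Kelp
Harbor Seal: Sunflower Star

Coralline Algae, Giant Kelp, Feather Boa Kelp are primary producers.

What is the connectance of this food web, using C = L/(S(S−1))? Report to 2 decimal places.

The web has S = 9 species and L = 11 feeding links.
C = L / (S(S−1)) = 11 / 72 = 0.1528 ≈ 0.15.

C = 0.15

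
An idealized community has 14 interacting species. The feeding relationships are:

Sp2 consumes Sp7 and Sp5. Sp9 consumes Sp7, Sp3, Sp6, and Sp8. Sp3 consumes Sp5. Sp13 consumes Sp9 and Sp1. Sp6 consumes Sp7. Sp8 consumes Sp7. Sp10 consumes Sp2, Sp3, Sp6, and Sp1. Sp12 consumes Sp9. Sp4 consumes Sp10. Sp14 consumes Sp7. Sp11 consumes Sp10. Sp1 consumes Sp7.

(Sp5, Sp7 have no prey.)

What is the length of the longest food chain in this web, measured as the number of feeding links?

One longest chain: Sp7 → Sp8 → Sp9 → Sp12.
It has 4 species and 3 links.

3 links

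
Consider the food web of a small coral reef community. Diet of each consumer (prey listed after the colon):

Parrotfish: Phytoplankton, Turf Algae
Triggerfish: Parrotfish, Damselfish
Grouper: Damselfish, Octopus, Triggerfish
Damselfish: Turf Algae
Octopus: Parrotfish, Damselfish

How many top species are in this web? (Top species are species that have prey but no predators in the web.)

1

Top species (has prey, but nothing eats it): Grouper.
Count: 1.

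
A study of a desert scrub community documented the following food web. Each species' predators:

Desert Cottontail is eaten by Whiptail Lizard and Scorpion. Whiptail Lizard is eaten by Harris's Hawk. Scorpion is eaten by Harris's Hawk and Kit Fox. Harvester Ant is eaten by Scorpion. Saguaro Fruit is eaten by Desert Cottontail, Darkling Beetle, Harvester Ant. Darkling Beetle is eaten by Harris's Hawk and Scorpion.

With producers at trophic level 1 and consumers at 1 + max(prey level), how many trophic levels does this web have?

Producers (level 1): Saguaro Fruit.
Saguaro Fruit → Desert Cottontail → Scorpion → Kit Fox gives Kit Fox level 4.
No species has a prey at level 4, so no species reaches level 5.

4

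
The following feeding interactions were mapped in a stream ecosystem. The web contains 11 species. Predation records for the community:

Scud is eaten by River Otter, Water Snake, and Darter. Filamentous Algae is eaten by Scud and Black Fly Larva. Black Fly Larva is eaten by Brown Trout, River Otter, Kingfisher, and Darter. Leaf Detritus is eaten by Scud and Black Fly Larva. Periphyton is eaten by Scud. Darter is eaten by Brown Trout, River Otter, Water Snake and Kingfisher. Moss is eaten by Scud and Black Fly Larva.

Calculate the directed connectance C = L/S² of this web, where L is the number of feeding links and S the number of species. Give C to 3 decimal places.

The web has S = 11 species and L = 18 feeding links.
C = L / S² = 18 / 121 = 0.1488 ≈ 0.149.

C = 0.149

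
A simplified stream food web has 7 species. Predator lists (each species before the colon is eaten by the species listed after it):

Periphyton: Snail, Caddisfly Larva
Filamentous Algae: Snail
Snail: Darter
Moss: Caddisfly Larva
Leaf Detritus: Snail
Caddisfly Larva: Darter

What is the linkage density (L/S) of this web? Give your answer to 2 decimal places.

L/S = 1.00

There are L = 7 links among S = 7 species.
L/S = 7/7 = 1.0000 ≈ 1.00.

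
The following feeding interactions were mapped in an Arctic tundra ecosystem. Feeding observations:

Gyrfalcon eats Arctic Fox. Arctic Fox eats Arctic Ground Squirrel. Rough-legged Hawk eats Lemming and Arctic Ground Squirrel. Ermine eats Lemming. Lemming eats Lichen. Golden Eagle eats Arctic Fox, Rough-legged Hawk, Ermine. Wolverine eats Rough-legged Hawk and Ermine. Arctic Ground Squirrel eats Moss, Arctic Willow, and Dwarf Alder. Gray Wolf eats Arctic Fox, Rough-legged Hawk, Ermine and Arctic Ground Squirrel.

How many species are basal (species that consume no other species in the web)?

4

Basal species (no prey listed): Arctic Willow, Moss, Lichen, Dwarf Alder.
Count: 4.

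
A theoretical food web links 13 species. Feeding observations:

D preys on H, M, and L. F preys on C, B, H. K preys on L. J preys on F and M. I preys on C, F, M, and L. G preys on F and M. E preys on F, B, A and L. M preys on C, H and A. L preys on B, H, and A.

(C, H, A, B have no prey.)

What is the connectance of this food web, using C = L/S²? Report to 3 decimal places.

C = 0.148

The web has S = 13 species and L = 25 feeding links.
C = L / S² = 25 / 169 = 0.1479 ≈ 0.148.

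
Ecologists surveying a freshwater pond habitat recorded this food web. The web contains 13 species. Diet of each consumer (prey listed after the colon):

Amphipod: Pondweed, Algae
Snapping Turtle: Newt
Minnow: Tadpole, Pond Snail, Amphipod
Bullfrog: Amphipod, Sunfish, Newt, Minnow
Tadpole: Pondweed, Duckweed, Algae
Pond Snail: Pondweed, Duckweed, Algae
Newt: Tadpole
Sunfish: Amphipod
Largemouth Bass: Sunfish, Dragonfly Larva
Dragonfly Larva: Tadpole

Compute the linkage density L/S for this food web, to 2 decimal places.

There are L = 21 links among S = 13 species.
L/S = 21/13 = 1.6154 ≈ 1.62.

L/S = 1.62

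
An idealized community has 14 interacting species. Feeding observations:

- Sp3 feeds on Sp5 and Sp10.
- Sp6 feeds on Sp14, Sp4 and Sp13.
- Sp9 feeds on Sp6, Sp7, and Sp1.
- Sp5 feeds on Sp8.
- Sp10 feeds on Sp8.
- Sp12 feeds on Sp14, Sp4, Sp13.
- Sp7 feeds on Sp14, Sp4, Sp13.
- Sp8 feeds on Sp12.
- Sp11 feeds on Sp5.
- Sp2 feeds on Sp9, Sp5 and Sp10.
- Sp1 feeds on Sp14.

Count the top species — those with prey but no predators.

Top species (has prey, but nothing eats it): Sp3, Sp11, Sp2.
Count: 3.

3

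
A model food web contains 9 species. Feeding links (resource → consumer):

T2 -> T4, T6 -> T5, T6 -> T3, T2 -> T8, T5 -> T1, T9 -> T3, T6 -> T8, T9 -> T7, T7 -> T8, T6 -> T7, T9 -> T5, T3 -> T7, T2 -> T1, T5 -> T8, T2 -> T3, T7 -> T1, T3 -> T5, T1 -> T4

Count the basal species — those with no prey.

Basal species (no prey listed): T2, T6, T9.
Count: 3.

3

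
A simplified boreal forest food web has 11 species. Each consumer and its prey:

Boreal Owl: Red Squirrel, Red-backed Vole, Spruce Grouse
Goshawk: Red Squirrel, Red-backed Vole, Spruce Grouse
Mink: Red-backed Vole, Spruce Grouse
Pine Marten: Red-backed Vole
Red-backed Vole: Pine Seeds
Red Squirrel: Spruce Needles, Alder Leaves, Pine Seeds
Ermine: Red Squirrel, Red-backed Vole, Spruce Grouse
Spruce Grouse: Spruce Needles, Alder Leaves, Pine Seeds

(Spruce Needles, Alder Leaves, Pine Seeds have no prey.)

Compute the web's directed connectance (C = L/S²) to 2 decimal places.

The web has S = 11 species and L = 19 feeding links.
C = L / S² = 19 / 121 = 0.1570 ≈ 0.16.

C = 0.16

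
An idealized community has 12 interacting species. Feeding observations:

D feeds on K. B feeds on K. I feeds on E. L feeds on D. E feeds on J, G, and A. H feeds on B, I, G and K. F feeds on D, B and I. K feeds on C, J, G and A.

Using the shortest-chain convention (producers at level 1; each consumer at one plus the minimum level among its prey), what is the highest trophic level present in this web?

Producers (level 1): G, J, A, C.
Following each consumer down to its lowest-level prey: G → K → B → F (levels 1 through 4).
All prey of F (B 3, D 3, I 3) are at level 3 or above, so F is at level 1 + 3 = 4.
Every consumer has at least one prey at level 3 or below, so none exceeds level 4.

4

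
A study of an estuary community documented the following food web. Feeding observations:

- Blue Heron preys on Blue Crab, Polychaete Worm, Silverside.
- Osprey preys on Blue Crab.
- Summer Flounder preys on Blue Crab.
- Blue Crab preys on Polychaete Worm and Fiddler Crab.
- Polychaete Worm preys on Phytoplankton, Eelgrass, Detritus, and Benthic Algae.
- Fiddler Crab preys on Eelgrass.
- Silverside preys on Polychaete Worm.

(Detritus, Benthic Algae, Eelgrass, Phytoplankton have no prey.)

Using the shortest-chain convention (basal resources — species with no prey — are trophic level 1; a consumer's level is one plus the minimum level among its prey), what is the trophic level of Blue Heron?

Detritus has no prey (basal) → level 1.
Polychaete Worm eats Detritus → level 2.
Blue Heron eats Polychaete Worm → level 3.
No prey of Blue Heron is below level 2, so 3 is the minimum.

Trophic level 3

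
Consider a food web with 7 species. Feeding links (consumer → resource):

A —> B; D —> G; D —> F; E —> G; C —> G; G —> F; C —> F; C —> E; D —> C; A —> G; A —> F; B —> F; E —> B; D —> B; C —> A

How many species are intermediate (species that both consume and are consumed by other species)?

5

Intermediate species (has both prey and predators): B, G, E, A, C.
Count: 5.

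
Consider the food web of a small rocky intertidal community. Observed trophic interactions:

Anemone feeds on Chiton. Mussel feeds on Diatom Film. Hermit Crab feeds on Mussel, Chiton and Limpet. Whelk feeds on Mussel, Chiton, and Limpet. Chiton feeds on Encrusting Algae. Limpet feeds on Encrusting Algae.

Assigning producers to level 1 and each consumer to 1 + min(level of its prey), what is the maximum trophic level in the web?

3

Producers (level 1): Diatom Film, Encrusting Algae.
Following each consumer down to its lowest-level prey: Encrusting Algae → Chiton → Whelk (levels 1 through 3).
All prey of Whelk (Chiton 2, Mussel 2, Limpet 2) are at level 2 or above, so Whelk is at level 1 + 2 = 3.
Every consumer has at least one prey at level 2 or below, so none exceeds level 3.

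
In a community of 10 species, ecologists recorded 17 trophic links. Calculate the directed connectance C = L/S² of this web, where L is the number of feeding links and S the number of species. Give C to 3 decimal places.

C = 0.170

The web has S = 10 species and L = 17 feeding links.
C = L / S² = 17 / 100 = 0.1700 ≈ 0.170.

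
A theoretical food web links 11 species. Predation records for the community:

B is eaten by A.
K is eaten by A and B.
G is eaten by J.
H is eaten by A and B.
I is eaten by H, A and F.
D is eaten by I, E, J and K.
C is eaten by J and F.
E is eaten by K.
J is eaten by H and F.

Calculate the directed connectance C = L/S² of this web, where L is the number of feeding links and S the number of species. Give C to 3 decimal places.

The web has S = 11 species and L = 18 feeding links.
C = L / S² = 18 / 121 = 0.1488 ≈ 0.149.

C = 0.149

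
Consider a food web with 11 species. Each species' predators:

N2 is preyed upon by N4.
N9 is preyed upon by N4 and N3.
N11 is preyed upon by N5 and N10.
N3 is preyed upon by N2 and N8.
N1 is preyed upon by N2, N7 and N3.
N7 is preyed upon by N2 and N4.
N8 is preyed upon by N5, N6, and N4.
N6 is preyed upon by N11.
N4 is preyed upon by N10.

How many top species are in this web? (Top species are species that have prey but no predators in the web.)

2

Top species (has prey, but nothing eats it): N5, N10.
Count: 2.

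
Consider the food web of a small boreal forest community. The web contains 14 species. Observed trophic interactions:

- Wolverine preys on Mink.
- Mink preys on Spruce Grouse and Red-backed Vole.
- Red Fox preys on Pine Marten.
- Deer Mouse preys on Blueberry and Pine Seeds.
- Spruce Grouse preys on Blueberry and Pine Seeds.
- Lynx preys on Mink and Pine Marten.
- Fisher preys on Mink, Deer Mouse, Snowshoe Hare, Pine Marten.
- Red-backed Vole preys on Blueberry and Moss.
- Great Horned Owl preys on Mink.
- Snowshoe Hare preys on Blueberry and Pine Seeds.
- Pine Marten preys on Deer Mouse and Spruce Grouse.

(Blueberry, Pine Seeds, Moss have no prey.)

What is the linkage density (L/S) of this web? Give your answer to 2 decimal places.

L/S = 1.50

There are L = 21 links among S = 14 species.
L/S = 21/14 = 1.5000 ≈ 1.50.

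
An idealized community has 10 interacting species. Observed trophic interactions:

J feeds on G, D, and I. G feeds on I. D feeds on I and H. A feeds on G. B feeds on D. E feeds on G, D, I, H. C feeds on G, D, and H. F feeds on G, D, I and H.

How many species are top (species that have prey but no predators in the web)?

Top species (has prey, but nothing eats it): F, E, B, C, J, A.
Count: 6.

6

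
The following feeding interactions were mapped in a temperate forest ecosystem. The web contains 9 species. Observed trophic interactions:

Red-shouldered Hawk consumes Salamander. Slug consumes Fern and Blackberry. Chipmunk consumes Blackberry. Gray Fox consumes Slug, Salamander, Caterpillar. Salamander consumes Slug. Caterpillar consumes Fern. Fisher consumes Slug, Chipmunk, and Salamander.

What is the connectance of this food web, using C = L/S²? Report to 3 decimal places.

C = 0.148

The web has S = 9 species and L = 12 feeding links.
C = L / S² = 12 / 81 = 0.1481 ≈ 0.148.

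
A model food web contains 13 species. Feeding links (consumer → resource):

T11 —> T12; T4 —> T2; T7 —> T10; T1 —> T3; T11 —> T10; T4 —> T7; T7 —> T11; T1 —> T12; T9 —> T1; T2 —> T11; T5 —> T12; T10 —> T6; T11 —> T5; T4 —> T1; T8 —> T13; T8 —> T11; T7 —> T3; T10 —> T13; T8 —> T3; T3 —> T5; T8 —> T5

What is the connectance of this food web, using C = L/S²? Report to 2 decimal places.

C = 0.12

The web has S = 13 species and L = 21 feeding links.
C = L / S² = 21 / 169 = 0.1243 ≈ 0.12.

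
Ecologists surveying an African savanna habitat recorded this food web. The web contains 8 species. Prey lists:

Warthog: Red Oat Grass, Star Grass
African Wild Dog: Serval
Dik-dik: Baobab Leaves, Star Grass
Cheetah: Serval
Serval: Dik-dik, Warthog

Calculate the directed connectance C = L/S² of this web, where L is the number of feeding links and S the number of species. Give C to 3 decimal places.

The web has S = 8 species and L = 8 feeding links.
C = L / S² = 8 / 64 = 0.1250 ≈ 0.125.

C = 0.125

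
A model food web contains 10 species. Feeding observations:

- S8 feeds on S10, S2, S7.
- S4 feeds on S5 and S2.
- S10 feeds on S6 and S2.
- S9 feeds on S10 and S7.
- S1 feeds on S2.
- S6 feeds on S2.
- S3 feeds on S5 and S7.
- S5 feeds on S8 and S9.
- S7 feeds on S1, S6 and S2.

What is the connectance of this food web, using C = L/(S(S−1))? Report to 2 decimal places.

C = 0.20

The web has S = 10 species and L = 18 feeding links.
C = L / (S(S−1)) = 18 / 90 = 0.2000 ≈ 0.20.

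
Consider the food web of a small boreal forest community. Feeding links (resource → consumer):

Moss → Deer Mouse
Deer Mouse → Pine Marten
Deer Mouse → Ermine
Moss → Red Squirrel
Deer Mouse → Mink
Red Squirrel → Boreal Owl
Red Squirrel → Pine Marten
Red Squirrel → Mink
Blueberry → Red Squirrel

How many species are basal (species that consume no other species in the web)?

2

Basal species (no prey listed): Blueberry, Moss.
Count: 2.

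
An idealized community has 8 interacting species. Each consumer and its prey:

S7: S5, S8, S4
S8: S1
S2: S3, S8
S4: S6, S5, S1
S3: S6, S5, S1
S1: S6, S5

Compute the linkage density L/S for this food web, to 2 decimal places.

L/S = 1.75

There are L = 14 links among S = 8 species.
L/S = 14/8 = 1.7500 ≈ 1.75.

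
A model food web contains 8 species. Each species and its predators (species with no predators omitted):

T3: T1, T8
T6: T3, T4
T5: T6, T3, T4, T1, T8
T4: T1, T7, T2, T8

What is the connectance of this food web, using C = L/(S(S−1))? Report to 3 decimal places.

C = 0.232

The web has S = 8 species and L = 13 feeding links.
C = L / (S(S−1)) = 13 / 56 = 0.2321 ≈ 0.232.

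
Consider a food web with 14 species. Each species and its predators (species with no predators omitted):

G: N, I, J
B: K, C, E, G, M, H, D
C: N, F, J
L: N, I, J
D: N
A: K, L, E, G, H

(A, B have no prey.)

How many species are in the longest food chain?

3 species

One longest chain: B → D → N.
It has 3 species and 2 links.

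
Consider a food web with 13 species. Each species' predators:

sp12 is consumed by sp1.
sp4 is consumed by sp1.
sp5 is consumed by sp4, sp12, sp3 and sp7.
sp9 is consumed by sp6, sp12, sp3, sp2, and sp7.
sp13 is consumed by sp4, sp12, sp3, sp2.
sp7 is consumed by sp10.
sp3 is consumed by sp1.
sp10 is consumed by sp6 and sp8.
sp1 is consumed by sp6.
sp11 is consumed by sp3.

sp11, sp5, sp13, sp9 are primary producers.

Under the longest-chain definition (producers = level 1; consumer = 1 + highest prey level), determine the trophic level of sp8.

sp5 is a producer → level 1.
sp7 eats sp5 (level 1); other prey at levels: sp9 1 → level 2.
sp10 eats sp7 → level 3.
sp8 eats sp10 → level 4.

Trophic level 4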